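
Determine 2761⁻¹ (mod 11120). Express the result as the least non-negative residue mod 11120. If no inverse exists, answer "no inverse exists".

10681

Apply the Euclidean algorithm to 11120 and 2761:
11120 = 4*2761 + 76
2761 = 36*76 + 25
76 = 3*25 + 1
25 = 25*1 + 0
gcd = 1, so the inverse exists. Back-substitute:
1 = 76 − 3·25
1 = −3·2761 + 109·76
1 = 109·11120 − 439·2761
So 2761·(-439) ≡ 1 (mod 11120), and -439 ≡ 10681 (mod 11120).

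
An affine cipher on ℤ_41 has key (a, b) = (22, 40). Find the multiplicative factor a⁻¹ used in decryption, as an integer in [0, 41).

gcd(41, 22) by repeated division:
41 = 1·22 + 19
22 = 1·19 + 3
19 = 6·3 + 1
3 = 3·1 + 0
gcd = 1, so the inverse exists. Back-substitute:
1 = 19 − 6·3
1 = −6·22 + 7·19
1 = 7·41 − 13·22
Hence 22⁻¹ ≡ -13 ≡ 28 (mod 41).

28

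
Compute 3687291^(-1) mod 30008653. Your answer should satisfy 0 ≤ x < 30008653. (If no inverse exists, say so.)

9650223

Run Euclid on (30008653, 3687291):
30008653 = 8×3687291 + 510325
3687291 = 7×510325 + 115016
510325 = 4×115016 + 50261
115016 = 2×50261 + 14494
50261 = 3×14494 + 6779
14494 = 2×6779 + 936
6779 = 7×936 + 227
936 = 4×227 + 28
227 = 8×28 + 3
28 = 9×3 + 1
3 = 3×1 + 0
gcd = 1, so the inverse exists. Back-substitute:
1 = 28 − 9·3
1 = −9·227 + 73·28
1 = 73·936 − 301·227
1 = −301·6779 + 2180·936
1 = 2180·14494 − 4661·6779
1 = −4661·50261 + 16163·14494
1 = 16163·115016 − 36987·50261
1 = −36987·510325 + 164111·115016
1 = 164111·3687291 − 1185764·510325
1 = −1185764·30008653 + 9650223·3687291
So 3687291·9650223 ≡ 1 (mod 30008653).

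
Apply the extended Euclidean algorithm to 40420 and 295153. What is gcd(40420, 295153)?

1

Apply Euclid's algorithm to 295153 and 40420:
295153 = 7·40420 + 12213
40420 = 3·12213 + 3781
12213 = 3·3781 + 870
3781 = 4·870 + 301
870 = 2·301 + 268
301 = 1·268 + 33
268 = 8·33 + 4
33 = 8·4 + 1
4 = 4·1 + 0
gcd(40420, 295153) = 1.
Working backward:
1 = 33 − 8·4
1 = −8·268 + 65·33
1 = 65·301 − 73·268
1 = −73·870 + 211·301
1 = 211·3781 − 917·870
1 = −917·12213 + 2962·3781
1 = 2962·40420 − 9803·12213
1 = −9803·295153 + 71583·40420
So 1 = (-9803)·295153 + (71583)·40420.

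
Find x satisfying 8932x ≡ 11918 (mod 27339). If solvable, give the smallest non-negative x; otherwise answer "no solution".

3962

First find gcd(8932, 27339):
27339 = 3×8932 + 543
8932 = 16×543 + 244
543 = 2×244 + 55
244 = 4×55 + 24
55 = 2×24 + 7
24 = 3×7 + 3
7 = 2×3 + 1
3 = 3×1 + 0
gcd = 1, so a unique solution mod 27339 exists.
Back-substitute for the Bézout coefficients:
1 = 7 − 2·3
1 = −2·24 + 7·7
1 = 7·55 − 16·24
1 = −16·244 + 71·55
1 = 71·543 − 158·244
1 = −158·8932 + 2599·543
1 = 2599·27339 − 7955·8932
So 8932·(-7955) ≡ 1 (mod 27339), giving 8932⁻¹ ≡ 19384.
x ≡ 8932⁻¹·11918 ≡ 19384·11918 ≡ 3962 (mod 27339).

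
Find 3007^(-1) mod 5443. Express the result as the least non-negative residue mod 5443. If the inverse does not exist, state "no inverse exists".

Apply the Euclidean algorithm to 5443 and 3007:
5443 = 1·3007 + 2436
3007 = 1·2436 + 571
2436 = 4·571 + 152
571 = 3·152 + 115
152 = 1·115 + 37
115 = 3·37 + 4
37 = 9·4 + 1
4 = 4·1 + 0
The gcd is 1. Working backward:
1 = 37 − 9·4
1 = −9·115 + 28·37
1 = 28·152 − 37·115
1 = −37·571 + 139·152
1 = 139·2436 − 593·571
1 = −593·3007 + 732·2436
1 = 732·5443 − 1325·3007
Thus 3007·(-1325) ≡ 1 (mod 5443); reducing, -1325 mod 5443 = 4118.

4118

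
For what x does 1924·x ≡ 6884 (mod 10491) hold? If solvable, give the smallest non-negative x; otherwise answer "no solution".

gcd(1924, 10491):
10491 = 5*1924 + 871
1924 = 2*871 + 182
871 = 4*182 + 143
182 = 1*143 + 39
143 = 3*39 + 26
39 = 1*26 + 13
26 = 2*13 + 0
gcd = 13, but 13 ∤ 6884, so the congruence has no solution.

no solution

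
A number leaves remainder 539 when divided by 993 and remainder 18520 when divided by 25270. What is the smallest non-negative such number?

Write x = 539 + 993·k. Then 993·k ≡ 18520 − 539 ≡ 17981 (mod 25270).
Need 993⁻¹ mod 25270. Extended Euclid on (25270, 993):
25270 = 25·993 + 445
993 = 2·445 + 103
445 = 4·103 + 33
103 = 3·33 + 4
33 = 8·4 + 1
4 = 4·1 + 0
Back-substitute:
1 = 33 − 8·4
1 = −8·103 + 25·33
1 = 25·445 − 108·103
1 = −108·993 + 241·445
1 = 241·25270 − 6133·993
993⁻¹ ≡ 19137 (mod 25270), so k ≡ 19137·17981 ≡ 807 (mod 25270).
x = 539 + 993·807 = 801890.

801890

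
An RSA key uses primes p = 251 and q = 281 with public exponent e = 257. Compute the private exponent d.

47393

φ(n) = (p−1)(q−1) = 250·280 = 70000.
Need d with 257·d ≡ 1 (mod 70000). Apply the extended Euclidean algorithm:
70000 = 272·257 + 96
257 = 2·96 + 65
96 = 1·65 + 31
65 = 2·31 + 3
31 = 10·3 + 1
3 = 3·1 + 0
Back-substitute:
1 = 31 − 10·3
1 = −10·65 + 21·31
1 = 21·96 − 31·65
1 = −31·257 + 83·96
1 = 83·70000 − 22607·257
So 257·(-22607) ≡ 1 (mod 70000), hence d ≡ -22607 ≡ 47393 (mod 70000).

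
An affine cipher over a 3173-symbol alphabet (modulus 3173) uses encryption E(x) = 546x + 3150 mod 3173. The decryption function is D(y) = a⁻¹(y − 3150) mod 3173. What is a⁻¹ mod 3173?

2865

gcd(3173, 546) by repeated division:
3173 = 5*546 + 443
546 = 1*443 + 103
443 = 4*103 + 31
103 = 3*31 + 10
31 = 3*10 + 1
10 = 10*1 + 0
The gcd is 1. Working backward:
1 = 31 − 3·10
1 = −3·103 + 10·31
1 = 10·443 − 43·103
1 = −43·546 + 53·443
1 = 53·3173 − 308·546
So 546·(-308) ≡ 1 (mod 3173), and -308 ≡ 2865 (mod 3173).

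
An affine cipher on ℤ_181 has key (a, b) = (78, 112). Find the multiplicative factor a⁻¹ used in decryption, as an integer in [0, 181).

123

Extended Euclidean algorithm:
181 = 2·78 + 25
78 = 3·25 + 3
25 = 8·3 + 1
3 = 3·1 + 0
The gcd is 1. Working backward:
1 = 25 − 8·3
1 = −8·78 + 25·25
1 = 25·181 − 58·78
Hence 78⁻¹ ≡ -58 ≡ 123 (mod 181).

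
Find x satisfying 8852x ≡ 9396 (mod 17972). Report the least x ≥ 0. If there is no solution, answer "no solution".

64

First find gcd(8852, 17972):
17972 = 2×8852 + 268
8852 = 33×268 + 8
268 = 33×8 + 4
8 = 2×4 + 0
gcd = 4 and 4 | 9396, so solutions exist. Divide through by 4: 2213x ≡ 2349 (mod 4493).
Now find 2213⁻¹ mod 4493:
4493 = 2×2213 + 67
2213 = 33×67 + 2
67 = 33×2 + 1
2 = 2×1 + 0
Back-substitute:
1 = 67 − 33·2
1 = −33·2213 + 1090·67
1 = 1090·4493 − 2213·2213
So 2213·(-2213) ≡ 1 (mod 4493), i.e. 2213⁻¹ ≡ 2280.
Then x ≡ 2280·2349 ≡ 64 (mod 4493); the smallest non-negative solution is x = 64.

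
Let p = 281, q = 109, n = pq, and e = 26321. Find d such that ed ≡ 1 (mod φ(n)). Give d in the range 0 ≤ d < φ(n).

2801

φ(n) = (p−1)(q−1) = 280·108 = 30240.
Need d with 26321·d ≡ 1 (mod 30240). Apply the extended Euclidean algorithm:
30240 = 1×26321 + 3919
26321 = 6×3919 + 2807
3919 = 1×2807 + 1112
2807 = 2×1112 + 583
1112 = 1×583 + 529
583 = 1×529 + 54
529 = 9×54 + 43
54 = 1×43 + 11
43 = 3×11 + 10
11 = 1×10 + 1
10 = 10×1 + 0
Back-substitute:
1 = 11 − 10
1 = −43 + 4·11
1 = 4·54 − 5·43
1 = −5·529 + 49·54
1 = 49·583 − 54·529
1 = −54·1112 + 103·583
1 = 103·2807 − 260·1112
1 = −260·3919 + 363·2807
1 = 363·26321 − 2438·3919
1 = −2438·30240 + 2801·26321
So 26321·2801 ≡ 1 (mod 30240), hence d = 2801.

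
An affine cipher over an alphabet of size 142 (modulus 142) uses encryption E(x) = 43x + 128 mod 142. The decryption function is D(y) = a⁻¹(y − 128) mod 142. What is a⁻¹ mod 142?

109

Run Euclid on (142, 43):
142 = 3×43 + 13
43 = 3×13 + 4
13 = 3×4 + 1
4 = 4×1 + 0
gcd = 1, so the inverse exists. Back-substitute:
1 = 13 − 3·4
1 = −3·43 + 10·13
1 = 10·142 − 33·43
Thus 43·(-33) ≡ 1 (mod 142); reducing, -33 mod 142 = 109.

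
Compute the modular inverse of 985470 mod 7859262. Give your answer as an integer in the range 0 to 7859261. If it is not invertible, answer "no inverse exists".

Euclidean algorithm on 7859262, 985470:
7859262 = 7·985470 + 960972
985470 = 1·960972 + 24498
960972 = 39·24498 + 5550
24498 = 4·5550 + 2298
5550 = 2·2298 + 954
2298 = 2·954 + 390
954 = 2·390 + 174
390 = 2·174 + 42
174 = 4·42 + 6
42 = 7·6 + 0
gcd(985470, 7859262) = 6 ≠ 1, so 985470 has no multiplicative inverse modulo 7859262.

no inverse exists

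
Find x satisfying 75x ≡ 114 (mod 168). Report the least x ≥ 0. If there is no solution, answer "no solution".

6

First find gcd(75, 168):
168 = 2×75 + 18
75 = 4×18 + 3
18 = 6×3 + 0
gcd = 3 and 3 | 114, so solutions exist. Divide through by 3: 25x ≡ 38 (mod 56).
Now find 25⁻¹ mod 56:
56 = 2×25 + 6
25 = 4×6 + 1
6 = 6×1 + 0
Back-substitute:
1 = 25 − 4·6
1 = −4·56 + 9·25
So 25⁻¹ ≡ 9 (mod 56).
Then x ≡ 9·38 ≡ 6 (mod 56); the smallest non-negative solution is x = 6.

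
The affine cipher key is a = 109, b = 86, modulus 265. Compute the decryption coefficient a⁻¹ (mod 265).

Extended Euclidean algorithm:
265 = 2·109 + 47
109 = 2·47 + 15
47 = 3·15 + 2
15 = 7·2 + 1
2 = 2·1 + 0
The gcd is 1. Working backward:
1 = 15 − 7·2
1 = −7·47 + 22·15
1 = 22·109 − 51·47
1 = −51·265 + 124·109
So 109·124 ≡ 1 (mod 265).

124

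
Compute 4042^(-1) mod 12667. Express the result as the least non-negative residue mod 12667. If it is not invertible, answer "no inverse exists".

gcd(12667, 4042) by repeated division:
12667 = 3*4042 + 541
4042 = 7*541 + 255
541 = 2*255 + 31
255 = 8*31 + 7
31 = 4*7 + 3
7 = 2*3 + 1
3 = 3*1 + 0
The gcd is 1. Working backward:
1 = 7 − 2·3
1 = −2·31 + 9·7
1 = 9·255 − 74·31
1 = −74·541 + 157·255
1 = 157·4042 − 1173·541
1 = −1173·12667 + 3676·4042
So 4042·3676 ≡ 1 (mod 12667).

3676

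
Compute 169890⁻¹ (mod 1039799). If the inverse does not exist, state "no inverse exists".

Apply the Euclidean algorithm to 1039799 and 169890:
1039799 = 6×169890 + 20459
169890 = 8×20459 + 6218
20459 = 3×6218 + 1805
6218 = 3×1805 + 803
1805 = 2×803 + 199
803 = 4×199 + 7
199 = 28×7 + 3
7 = 2×3 + 1
3 = 3×1 + 0
gcd = 1, so the inverse exists. Back-substitute:
1 = 7 − 2·3
1 = −2·199 + 57·7
1 = 57·803 − 230·199
1 = −230·1805 + 517·803
1 = 517·6218 − 1781·1805
1 = −1781·20459 + 5860·6218
1 = 5860·169890 − 48661·20459
1 = −48661·1039799 + 297826·169890
So 169890·297826 ≡ 1 (mod 1039799).

297826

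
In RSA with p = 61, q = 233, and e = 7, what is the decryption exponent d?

φ(n) = (p−1)(q−1) = 60·232 = 13920.
Need d with 7·d ≡ 1 (mod 13920). Apply the extended Euclidean algorithm:
13920 = 1988*7 + 4
7 = 1*4 + 3
4 = 1*3 + 1
3 = 3*1 + 0
Back-substitute:
1 = 4 − 3
1 = −7 + 2·4
1 = 2·13920 − 3977·7
So 7·(-3977) ≡ 1 (mod 13920), hence d ≡ -3977 ≡ 9943 (mod 13920).

9943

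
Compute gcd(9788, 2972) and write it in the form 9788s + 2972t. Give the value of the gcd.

4

Euclidean algorithm:
9788 = 3*2972 + 872
2972 = 3*872 + 356
872 = 2*356 + 160
356 = 2*160 + 36
160 = 4*36 + 16
36 = 2*16 + 4
16 = 4*4 + 0
gcd(9788, 2972) = 4.
Working backward:
4 = 36 − 2·16
4 = −2·160 + 9·36
4 = 9·356 − 20·160
4 = −20·872 + 49·356
4 = 49·2972 − 167·872
4 = −167·9788 + 550·2972
So 4 = (-167)·9788 + (550)·2972.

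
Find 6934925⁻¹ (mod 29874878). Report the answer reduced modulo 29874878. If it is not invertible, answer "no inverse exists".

gcd(29874878, 6934925) by repeated division:
29874878 = 4·6934925 + 2135178
6934925 = 3·2135178 + 529391
2135178 = 4·529391 + 17614
529391 = 30·17614 + 971
17614 = 18·971 + 136
971 = 7·136 + 19
136 = 7·19 + 3
19 = 6·3 + 1
3 = 3·1 + 0
Since gcd(6934925, 29874878) = 1, back-substitute to write 1 as a combination:
1 = 19 − 6·3
1 = −6·136 + 43·19
1 = 43·971 − 307·136
1 = −307·17614 + 5569·971
1 = 5569·529391 − 167377·17614
1 = −167377·2135178 + 675077·529391
1 = 675077·6934925 − 2192608·2135178
1 = −2192608·29874878 + 9445509·6934925
So 6934925·9445509 ≡ 1 (mod 29874878).

9445509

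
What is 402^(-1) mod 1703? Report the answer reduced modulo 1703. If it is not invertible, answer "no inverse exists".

Apply the Euclidean algorithm to 1703 and 402:
1703 = 4*402 + 95
402 = 4*95 + 22
95 = 4*22 + 7
22 = 3*7 + 1
7 = 7*1 + 0
The gcd is 1. Working backward:
1 = 22 − 3·7
1 = −3·95 + 13·22
1 = 13·402 − 55·95
1 = −55·1703 + 233·402
So 402·233 ≡ 1 (mod 1703).

233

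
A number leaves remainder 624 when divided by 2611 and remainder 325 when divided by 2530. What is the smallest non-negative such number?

1622055

Write x = 624 + 2611·k. Then 2611·k ≡ 325 − 624 ≡ 2231 (mod 2530).
Need 2611⁻¹ mod 2530. Extended Euclid on (2530, 81):
2530 = 31·81 + 19
81 = 4·19 + 5
19 = 3·5 + 4
5 = 1·4 + 1
4 = 4·1 + 0
Back-substitute:
1 = 5 − 4
1 = −19 + 4·5
1 = 4·81 − 17·19
1 = −17·2530 + 531·81
2611⁻¹ ≡ 531 (mod 2530), so k ≡ 531·2231 ≡ 621 (mod 2530).
x = 624 + 2611·621 = 1622055.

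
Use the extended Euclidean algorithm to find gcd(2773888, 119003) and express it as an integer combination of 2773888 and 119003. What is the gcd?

Repeated division:
2773888 = 23·119003 + 36819
119003 = 3·36819 + 8546
36819 = 4·8546 + 2635
8546 = 3·2635 + 641
2635 = 4·641 + 71
641 = 9·71 + 2
71 = 35·2 + 1
2 = 2·1 + 0
gcd(2773888, 119003) = 1.
Back-substituting:
1 = 71 − 35·2
1 = −35·641 + 316·71
1 = 316·2635 − 1299·641
1 = −1299·8546 + 4213·2635
1 = 4213·36819 − 18151·8546
1 = −18151·119003 + 58666·36819
1 = 58666·2773888 − 1367469·119003
So 1 = (58666)·2773888 + (-1367469)·119003.

1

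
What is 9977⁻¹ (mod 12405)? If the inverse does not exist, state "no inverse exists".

10673

gcd(12405, 9977) by repeated division:
12405 = 1×9977 + 2428
9977 = 4×2428 + 265
2428 = 9×265 + 43
265 = 6×43 + 7
43 = 6×7 + 1
7 = 7×1 + 0
Since gcd(9977, 12405) = 1, back-substitute to write 1 as a combination:
1 = 43 − 6·7
1 = −6·265 + 37·43
1 = 37·2428 − 339·265
1 = −339·9977 + 1393·2428
1 = 1393·12405 − 1732·9977
Thus 9977·(-1732) ≡ 1 (mod 12405); reducing, -1732 mod 12405 = 10673.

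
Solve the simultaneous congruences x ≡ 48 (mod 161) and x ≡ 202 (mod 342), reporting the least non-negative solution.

Write x = 48 + 161·k. Then 161·k ≡ 202 − 48 ≡ 154 (mod 342).
Need 161⁻¹ mod 342. Extended Euclid on (342, 161):
342 = 2·161 + 20
161 = 8·20 + 1
20 = 20·1 + 0
Back-substitute:
1 = 161 − 8·20
1 = −8·342 + 17·161
161⁻¹ ≡ 17 (mod 342), so k ≡ 17·154 ≡ 224 (mod 342).
x = 48 + 161·224 = 36112.

36112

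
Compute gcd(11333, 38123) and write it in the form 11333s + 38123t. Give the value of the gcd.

1

Euclidean algorithm:
38123 = 3*11333 + 4124
11333 = 2*4124 + 3085
4124 = 1*3085 + 1039
3085 = 2*1039 + 1007
1039 = 1*1007 + 32
1007 = 31*32 + 15
32 = 2*15 + 2
15 = 7*2 + 1
2 = 2*1 + 0
gcd(11333, 38123) = 1.
Working backward:
1 = 15 − 7·2
1 = −7·32 + 15·15
1 = 15·1007 − 472·32
1 = −472·1039 + 487·1007
1 = 487·3085 − 1446·1039
1 = −1446·4124 + 1933·3085
1 = 1933·11333 − 5312·4124
1 = −5312·38123 + 17869·11333
So 1 = (-5312)·38123 + (17869)·11333.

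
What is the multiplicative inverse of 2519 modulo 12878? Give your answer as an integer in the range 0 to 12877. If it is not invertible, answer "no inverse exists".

8737

Extended Euclidean algorithm:
12878 = 5*2519 + 283
2519 = 8*283 + 255
283 = 1*255 + 28
255 = 9*28 + 3
28 = 9*3 + 1
3 = 3*1 + 0
Since gcd(2519, 12878) = 1, back-substitute to write 1 as a combination:
1 = 28 − 9·3
1 = −9·255 + 82·28
1 = 82·283 − 91·255
1 = −91·2519 + 810·283
1 = 810·12878 − 4141·2519
Thus 2519·(-4141) ≡ 1 (mod 12878); reducing, -4141 mod 12878 = 8737.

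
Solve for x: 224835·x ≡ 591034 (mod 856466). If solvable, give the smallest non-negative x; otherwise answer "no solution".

gcd(224835, 856466):
856466 = 3×224835 + 181961
224835 = 1×181961 + 42874
181961 = 4×42874 + 10465
42874 = 4×10465 + 1014
10465 = 10×1014 + 325
1014 = 3×325 + 39
325 = 8×39 + 13
39 = 3×13 + 0
gcd = 13, but 13 ∤ 591034, so the congruence has no solution.

no solution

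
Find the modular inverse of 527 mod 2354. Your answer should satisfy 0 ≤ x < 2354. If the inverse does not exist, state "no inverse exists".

2287

Extended Euclidean algorithm:
2354 = 4·527 + 246
527 = 2·246 + 35
246 = 7·35 + 1
35 = 35·1 + 0
gcd = 1, so the inverse exists. Back-substitute:
1 = 246 − 7·35
1 = −7·527 + 15·246
1 = 15·2354 − 67·527
So 527·(-67) ≡ 1 (mod 2354), and -67 ≡ 2287 (mod 2354).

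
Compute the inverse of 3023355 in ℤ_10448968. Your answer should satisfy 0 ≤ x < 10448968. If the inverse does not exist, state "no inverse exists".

9325803

Extended Euclidean algorithm:
10448968 = 3*3023355 + 1378903
3023355 = 2*1378903 + 265549
1378903 = 5*265549 + 51158
265549 = 5*51158 + 9759
51158 = 5*9759 + 2363
9759 = 4*2363 + 307
2363 = 7*307 + 214
307 = 1*214 + 93
214 = 2*93 + 28
93 = 3*28 + 9
28 = 3*9 + 1
9 = 9*1 + 0
gcd = 1, so the inverse exists. Back-substitute:
1 = 28 − 3·9
1 = −3·93 + 10·28
1 = 10·214 − 23·93
1 = −23·307 + 33·214
1 = 33·2363 − 254·307
1 = −254·9759 + 1049·2363
1 = 1049·51158 − 5499·9759
1 = −5499·265549 + 28544·51158
1 = 28544·1378903 − 148219·265549
1 = −148219·3023355 + 324982·1378903
1 = 324982·10448968 − 1123165·3023355
So 3023355·(-1123165) ≡ 1 (mod 10448968), and -1123165 ≡ 9325803 (mod 10448968).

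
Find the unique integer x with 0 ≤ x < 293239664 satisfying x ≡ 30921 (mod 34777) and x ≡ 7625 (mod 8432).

279359785

Write x = 30921 + 34777·k. Then 34777·k ≡ 7625 − 30921 ≡ 2000 (mod 8432).
Need 34777⁻¹ mod 8432. Extended Euclid on (8432, 1049):
8432 = 8×1049 + 40
1049 = 26×40 + 9
40 = 4×9 + 4
9 = 2×4 + 1
4 = 4×1 + 0
Back-substitute:
1 = 9 − 2·4
1 = −2·40 + 9·9
1 = 9·1049 − 236·40
1 = −236·8432 + 1897·1049
34777⁻¹ ≡ 1897 (mod 8432), so k ≡ 1897·2000 ≡ 8032 (mod 8432).
x = 30921 + 34777·8032 = 279359785.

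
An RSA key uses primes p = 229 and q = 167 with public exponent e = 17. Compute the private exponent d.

φ(n) = (p−1)(q−1) = 228·166 = 37848.
Need d with 17·d ≡ 1 (mod 37848). Apply the extended Euclidean algorithm:
37848 = 2226*17 + 6
17 = 2*6 + 5
6 = 1*5 + 1
5 = 5*1 + 0
Back-substitute:
1 = 6 − 5
1 = −17 + 3·6
1 = 3·37848 − 6679·17
So 17·(-6679) ≡ 1 (mod 37848), hence d ≡ -6679 ≡ 31169 (mod 37848).

31169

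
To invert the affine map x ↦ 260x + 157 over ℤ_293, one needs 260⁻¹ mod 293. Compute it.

Apply the Euclidean algorithm to 293 and 260:
293 = 1*260 + 33
260 = 7*33 + 29
33 = 1*29 + 4
29 = 7*4 + 1
4 = 4*1 + 0
gcd = 1, so the inverse exists. Back-substitute:
1 = 29 − 7·4
1 = −7·33 + 8·29
1 = 8·260 − 63·33
1 = −63·293 + 71·260
So 260·71 ≡ 1 (mod 293).

71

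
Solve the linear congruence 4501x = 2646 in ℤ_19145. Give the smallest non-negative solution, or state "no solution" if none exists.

First find gcd(4501, 19145):
19145 = 4*4501 + 1141
4501 = 3*1141 + 1078
1141 = 1*1078 + 63
1078 = 17*63 + 7
63 = 9*7 + 0
gcd = 7 and 7 | 2646, so solutions exist. Divide through by 7: 643x ≡ 378 (mod 2735).
Now find 643⁻¹ mod 2735:
2735 = 4*643 + 163
643 = 3*163 + 154
163 = 1*154 + 9
154 = 17*9 + 1
9 = 9*1 + 0
Back-substitute:
1 = 154 − 17·9
1 = −17·163 + 18·154
1 = 18·643 − 71·163
1 = −71·2735 + 302·643
So 643⁻¹ ≡ 302 (mod 2735).
Then x ≡ 302·378 ≡ 2021 (mod 2735); the smallest non-negative solution is x = 2021.

2021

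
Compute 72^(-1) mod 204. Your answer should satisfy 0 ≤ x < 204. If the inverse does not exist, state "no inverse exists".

Compute gcd(72, 204):
204 = 2×72 + 60
72 = 1×60 + 12
60 = 5×12 + 0
gcd(72, 204) = 12 ≠ 1, so 72 has no multiplicative inverse modulo 204.

no inverse exists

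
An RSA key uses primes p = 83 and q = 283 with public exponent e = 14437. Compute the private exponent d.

φ(n) = (p−1)(q−1) = 82·282 = 23124.
Need d with 14437·d ≡ 1 (mod 23124). Apply the extended Euclidean algorithm:
23124 = 1*14437 + 8687
14437 = 1*8687 + 5750
8687 = 1*5750 + 2937
5750 = 1*2937 + 2813
2937 = 1*2813 + 124
2813 = 22*124 + 85
124 = 1*85 + 39
85 = 2*39 + 7
39 = 5*7 + 4
7 = 1*4 + 3
4 = 1*3 + 1
3 = 3*1 + 0
Back-substitute:
1 = 4 − 3
1 = −7 + 2·4
1 = 2·39 − 11·7
1 = −11·85 + 24·39
1 = 24·124 − 35·85
1 = −35·2813 + 794·124
1 = 794·2937 − 829·2813
1 = −829·5750 + 1623·2937
1 = 1623·8687 − 2452·5750
1 = −2452·14437 + 4075·8687
1 = 4075·23124 − 6527·14437
So 14437·(-6527) ≡ 1 (mod 23124), hence d ≡ -6527 ≡ 16597 (mod 23124).

16597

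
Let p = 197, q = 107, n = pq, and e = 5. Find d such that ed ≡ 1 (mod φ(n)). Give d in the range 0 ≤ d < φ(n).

16621

φ(n) = (p−1)(q−1) = 196·106 = 20776.
Need d with 5·d ≡ 1 (mod 20776). Apply the extended Euclidean algorithm:
20776 = 4155×5 + 1
5 = 5×1 + 0
Back-substitute:
1 = 20776 − 4155·5
So 5·(-4155) ≡ 1 (mod 20776), hence d ≡ -4155 ≡ 16621 (mod 20776).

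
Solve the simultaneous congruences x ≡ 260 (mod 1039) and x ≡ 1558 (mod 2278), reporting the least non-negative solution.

2140600

Write x = 260 + 1039·k. Then 1039·k ≡ 1558 − 260 ≡ 1298 (mod 2278).
Need 1039⁻¹ mod 2278. Extended Euclid on (2278, 1039):
2278 = 2×1039 + 200
1039 = 5×200 + 39
200 = 5×39 + 5
39 = 7×5 + 4
5 = 1×4 + 1
4 = 4×1 + 0
Back-substitute:
1 = 5 − 4
1 = −39 + 8·5
1 = 8·200 − 41·39
1 = −41·1039 + 213·200
1 = 213·2278 − 467·1039
1039⁻¹ ≡ 1811 (mod 2278), so k ≡ 1811·1298 ≡ 2060 (mod 2278).
x = 260 + 1039·2060 = 2140600.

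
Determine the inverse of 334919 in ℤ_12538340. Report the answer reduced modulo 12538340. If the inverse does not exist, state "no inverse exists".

2820199

Apply the Euclidean algorithm to 12538340 and 334919:
12538340 = 37*334919 + 146337
334919 = 2*146337 + 42245
146337 = 3*42245 + 19602
42245 = 2*19602 + 3041
19602 = 6*3041 + 1356
3041 = 2*1356 + 329
1356 = 4*329 + 40
329 = 8*40 + 9
40 = 4*9 + 4
9 = 2*4 + 1
4 = 4*1 + 0
gcd = 1, so the inverse exists. Back-substitute:
1 = 9 − 2·4
1 = −2·40 + 9·9
1 = 9·329 − 74·40
1 = −74·1356 + 305·329
1 = 305·3041 − 684·1356
1 = −684·19602 + 4409·3041
1 = 4409·42245 − 9502·19602
1 = −9502·146337 + 32915·42245
1 = 32915·334919 − 75332·146337
1 = −75332·12538340 + 2820199·334919
So 334919·2820199 ≡ 1 (mod 12538340).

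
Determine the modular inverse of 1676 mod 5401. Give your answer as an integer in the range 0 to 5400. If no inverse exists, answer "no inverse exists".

Apply the Euclidean algorithm to 5401 and 1676:
5401 = 3×1676 + 373
1676 = 4×373 + 184
373 = 2×184 + 5
184 = 36×5 + 4
5 = 1×4 + 1
4 = 4×1 + 0
Since gcd(1676, 5401) = 1, back-substitute to write 1 as a combination:
1 = 5 − 4
1 = −184 + 37·5
1 = 37·373 − 75·184
1 = −75·1676 + 337·373
1 = 337·5401 − 1086·1676
So 1676·(-1086) ≡ 1 (mod 5401), and -1086 ≡ 4315 (mod 5401).

4315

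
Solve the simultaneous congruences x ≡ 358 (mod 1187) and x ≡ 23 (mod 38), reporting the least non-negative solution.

6293

Write x = 358 + 1187·k. Then 1187·k ≡ 23 − 358 ≡ 7 (mod 38).
Need 1187⁻¹ mod 38. Extended Euclid on (38, 9):
38 = 4·9 + 2
9 = 4·2 + 1
2 = 2·1 + 0
Back-substitute:
1 = 9 − 4·2
1 = −4·38 + 17·9
1187⁻¹ ≡ 17 (mod 38), so k ≡ 17·7 ≡ 5 (mod 38).
x = 358 + 1187·5 = 6293.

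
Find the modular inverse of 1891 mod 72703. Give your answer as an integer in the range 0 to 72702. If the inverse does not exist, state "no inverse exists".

17724

Run Euclid on (72703, 1891):
72703 = 38×1891 + 845
1891 = 2×845 + 201
845 = 4×201 + 41
201 = 4×41 + 37
41 = 1×37 + 4
37 = 9×4 + 1
4 = 4×1 + 0
Since gcd(1891, 72703) = 1, back-substitute to write 1 as a combination:
1 = 37 − 9·4
1 = −9·41 + 10·37
1 = 10·201 − 49·41
1 = −49·845 + 206·201
1 = 206·1891 − 461·845
1 = −461·72703 + 17724·1891
So 1891·17724 ≡ 1 (mod 72703).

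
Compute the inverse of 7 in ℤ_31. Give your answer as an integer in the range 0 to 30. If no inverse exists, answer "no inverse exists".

9

gcd(31, 7) by repeated division:
31 = 4*7 + 3
7 = 2*3 + 1
3 = 3*1 + 0
The gcd is 1. Working backward:
1 = 7 − 2·3
1 = −2·31 + 9·7
So 7·9 ≡ 1 (mod 31).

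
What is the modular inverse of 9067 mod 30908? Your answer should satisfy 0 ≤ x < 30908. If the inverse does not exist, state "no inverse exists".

23971

Extended Euclidean algorithm:
30908 = 3·9067 + 3707
9067 = 2·3707 + 1653
3707 = 2·1653 + 401
1653 = 4·401 + 49
401 = 8·49 + 9
49 = 5·9 + 4
9 = 2·4 + 1
4 = 4·1 + 0
The gcd is 1. Working backward:
1 = 9 − 2·4
1 = −2·49 + 11·9
1 = 11·401 − 90·49
1 = −90·1653 + 371·401
1 = 371·3707 − 832·1653
1 = −832·9067 + 2035·3707
1 = 2035·30908 − 6937·9067
Hence 9067⁻¹ ≡ -6937 ≡ 23971 (mod 30908).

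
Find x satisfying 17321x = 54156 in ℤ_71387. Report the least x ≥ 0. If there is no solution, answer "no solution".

65072

First find gcd(17321, 71387):
71387 = 4*17321 + 2103
17321 = 8*2103 + 497
2103 = 4*497 + 115
497 = 4*115 + 37
115 = 3*37 + 4
37 = 9*4 + 1
4 = 4*1 + 0
gcd = 1, so a unique solution mod 71387 exists.
Back-substitute for the Bézout coefficients:
1 = 37 − 9·4
1 = −9·115 + 28·37
1 = 28·497 − 121·115
1 = −121·2103 + 512·497
1 = 512·17321 − 4217·2103
1 = −4217·71387 + 17380·17321
So 17321·(17380) ≡ 1 (mod 71387), giving 17321⁻¹ ≡ 17380.
x ≡ 17321⁻¹·54156 ≡ 17380·54156 ≡ 65072 (mod 71387).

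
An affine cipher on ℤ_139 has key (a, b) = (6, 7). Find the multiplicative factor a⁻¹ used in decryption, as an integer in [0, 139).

gcd(139, 6) by repeated division:
139 = 23×6 + 1
6 = 6×1 + 0
gcd = 1, so the inverse exists. Back-substitute:
1 = 139 − 23·6
Thus 6·(-23) ≡ 1 (mod 139); reducing, -23 mod 139 = 116.

116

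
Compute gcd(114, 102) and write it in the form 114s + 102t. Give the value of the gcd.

6

Apply Euclid's algorithm to 114 and 102:
114 = 1×102 + 12
102 = 8×12 + 6
12 = 2×6 + 0
gcd(114, 102) = 6.
Express as a combination:
6 = 102 − 8·12
6 = −8·114 + 9·102
So 6 = (-8)·114 + (9)·102.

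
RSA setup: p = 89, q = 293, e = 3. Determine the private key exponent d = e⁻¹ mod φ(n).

φ(n) = (p−1)(q−1) = 88·292 = 25696.
Need d with 3·d ≡ 1 (mod 25696). Apply the extended Euclidean algorithm:
25696 = 8565·3 + 1
3 = 3·1 + 0
Back-substitute:
1 = 25696 − 8565·3
So 3·(-8565) ≡ 1 (mod 25696), hence d ≡ -8565 ≡ 17131 (mod 25696).

17131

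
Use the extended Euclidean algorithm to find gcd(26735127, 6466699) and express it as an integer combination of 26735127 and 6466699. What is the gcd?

Apply Euclid's algorithm to 26735127 and 6466699:
26735127 = 4*6466699 + 868331
6466699 = 7*868331 + 388382
868331 = 2*388382 + 91567
388382 = 4*91567 + 22114
91567 = 4*22114 + 3111
22114 = 7*3111 + 337
3111 = 9*337 + 78
337 = 4*78 + 25
78 = 3*25 + 3
25 = 8*3 + 1
3 = 3*1 + 0
gcd(26735127, 6466699) = 1.
Express as a combination:
1 = 25 − 8·3
1 = −8·78 + 25·25
1 = 25·337 − 108·78
1 = −108·3111 + 997·337
1 = 997·22114 − 7087·3111
1 = −7087·91567 + 29345·22114
1 = 29345·388382 − 124467·91567
1 = −124467·868331 + 278279·388382
1 = 278279·6466699 − 2072420·868331
1 = −2072420·26735127 + 8567959·6466699
So 1 = (-2072420)·26735127 + (8567959)·6466699.

1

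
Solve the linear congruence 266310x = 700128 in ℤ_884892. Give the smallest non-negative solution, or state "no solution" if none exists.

First find gcd(266310, 884892):
884892 = 3×266310 + 85962
266310 = 3×85962 + 8424
85962 = 10×8424 + 1722
8424 = 4×1722 + 1536
1722 = 1×1536 + 186
1536 = 8×186 + 48
186 = 3×48 + 42
48 = 1×42 + 6
42 = 7×6 + 0
gcd = 6 and 6 | 700128, so solutions exist. Divide through by 6: 44385x ≡ 116688 (mod 147482).
Now find 44385⁻¹ mod 147482:
147482 = 3×44385 + 14327
44385 = 3×14327 + 1404
14327 = 10×1404 + 287
1404 = 4×287 + 256
287 = 1×256 + 31
256 = 8×31 + 8
31 = 3×8 + 7
8 = 1×7 + 1
7 = 7×1 + 0
Back-substitute:
1 = 8 − 7
1 = −31 + 4·8
1 = 4·256 − 33·31
1 = −33·287 + 37·256
1 = 37·1404 − 181·287
1 = −181·14327 + 1847·1404
1 = 1847·44385 − 5722·14327
1 = −5722·147482 + 19013·44385
So 44385⁻¹ ≡ 19013 (mod 147482).
Then x ≡ 19013·116688 ≡ 17218 (mod 147482); the smallest non-negative solution is x = 17218.

17218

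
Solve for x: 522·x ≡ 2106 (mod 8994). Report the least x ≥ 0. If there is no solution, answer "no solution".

First find gcd(522, 8994):
8994 = 17×522 + 120
522 = 4×120 + 42
120 = 2×42 + 36
42 = 1×36 + 6
36 = 6×6 + 0
gcd = 6 and 6 | 2106, so solutions exist. Divide through by 6: 87x ≡ 351 (mod 1499).
Now find 87⁻¹ mod 1499:
1499 = 17·87 + 20
87 = 4·20 + 7
20 = 2·7 + 6
7 = 1·6 + 1
6 = 6·1 + 0
Back-substitute:
1 = 7 − 6
1 = −20 + 3·7
1 = 3·87 − 13·20
1 = −13·1499 + 224·87
So 87⁻¹ ≡ 224 (mod 1499).
Then x ≡ 224·351 ≡ 676 (mod 1499); the smallest non-negative solution is x = 676.

676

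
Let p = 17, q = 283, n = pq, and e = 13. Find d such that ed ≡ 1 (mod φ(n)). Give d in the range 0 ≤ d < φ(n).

φ(n) = (p−1)(q−1) = 16·282 = 4512.
Need d with 13·d ≡ 1 (mod 4512). Apply the extended Euclidean algorithm:
4512 = 347*13 + 1
13 = 13*1 + 0
Back-substitute:
1 = 4512 − 347·13
So 13·(-347) ≡ 1 (mod 4512), hence d ≡ -347 ≡ 4165 (mod 4512).

4165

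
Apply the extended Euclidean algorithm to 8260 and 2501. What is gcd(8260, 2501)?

1

Repeated division:
8260 = 3·2501 + 757
2501 = 3·757 + 230
757 = 3·230 + 67
230 = 3·67 + 29
67 = 2·29 + 9
29 = 3·9 + 2
9 = 4·2 + 1
2 = 2·1 + 0
gcd(8260, 2501) = 1.
Back-substituting:
1 = 9 − 4·2
1 = −4·29 + 13·9
1 = 13·67 − 30·29
1 = −30·230 + 103·67
1 = 103·757 − 339·230
1 = −339·2501 + 1120·757
1 = 1120·8260 − 3699·2501
So 1 = (1120)·8260 + (-3699)·2501.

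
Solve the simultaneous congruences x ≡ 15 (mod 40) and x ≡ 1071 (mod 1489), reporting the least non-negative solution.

24895

Write x = 15 + 40·k. Then 40·k ≡ 1071 − 15 ≡ 1056 (mod 1489).
Need 40⁻¹ mod 1489. Extended Euclid on (1489, 40):
1489 = 37*40 + 9
40 = 4*9 + 4
9 = 2*4 + 1
4 = 4*1 + 0
Back-substitute:
1 = 9 − 2·4
1 = −2·40 + 9·9
1 = 9·1489 − 335·40
40⁻¹ ≡ 1154 (mod 1489), so k ≡ 1154·1056 ≡ 622 (mod 1489).
x = 15 + 40·622 = 24895.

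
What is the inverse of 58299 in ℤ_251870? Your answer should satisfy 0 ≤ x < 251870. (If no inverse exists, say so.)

174329

gcd(251870, 58299) by repeated division:
251870 = 4·58299 + 18674
58299 = 3·18674 + 2277
18674 = 8·2277 + 458
2277 = 4·458 + 445
458 = 1·445 + 13
445 = 34·13 + 3
13 = 4·3 + 1
3 = 3·1 + 0
Since gcd(58299, 251870) = 1, back-substitute to write 1 as a combination:
1 = 13 − 4·3
1 = −4·445 + 137·13
1 = 137·458 − 141·445
1 = −141·2277 + 701·458
1 = 701·18674 − 5749·2277
1 = −5749·58299 + 17948·18674
1 = 17948·251870 − 77541·58299
Hence 58299⁻¹ ≡ -77541 ≡ 174329 (mod 251870).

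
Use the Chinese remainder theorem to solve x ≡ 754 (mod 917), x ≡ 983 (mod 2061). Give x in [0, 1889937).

Write x = 754 + 917·k. Then 917·k ≡ 983 − 754 ≡ 229 (mod 2061).
Need 917⁻¹ mod 2061. Extended Euclid on (2061, 917):
2061 = 2×917 + 227
917 = 4×227 + 9
227 = 25×9 + 2
9 = 4×2 + 1
2 = 2×1 + 0
Back-substitute:
1 = 9 − 4·2
1 = −4·227 + 101·9
1 = 101·917 − 408·227
1 = −408·2061 + 917·917
917⁻¹ ≡ 917 (mod 2061), so k ≡ 917·229 ≡ 1832 (mod 2061).
x = 754 + 917·1832 = 1680698.

1680698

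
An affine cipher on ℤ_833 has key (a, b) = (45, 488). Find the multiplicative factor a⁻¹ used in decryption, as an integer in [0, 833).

Run Euclid on (833, 45):
833 = 18×45 + 23
45 = 1×23 + 22
23 = 1×22 + 1
22 = 22×1 + 0
gcd = 1, so the inverse exists. Back-substitute:
1 = 23 − 22
1 = −45 + 2·23
1 = 2·833 − 37·45
Hence 45⁻¹ ≡ -37 ≡ 796 (mod 833).

796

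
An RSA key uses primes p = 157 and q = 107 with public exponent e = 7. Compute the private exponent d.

7087

φ(n) = (p−1)(q−1) = 156·106 = 16536.
Need d with 7·d ≡ 1 (mod 16536). Apply the extended Euclidean algorithm:
16536 = 2362*7 + 2
7 = 3*2 + 1
2 = 2*1 + 0
Back-substitute:
1 = 7 − 3·2
1 = −3·16536 + 7087·7
So 7·7087 ≡ 1 (mod 16536), hence d = 7087.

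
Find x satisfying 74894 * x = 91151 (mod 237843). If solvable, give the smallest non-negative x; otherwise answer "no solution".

199510

First find gcd(74894, 237843):
237843 = 3×74894 + 13161
74894 = 5×13161 + 9089
13161 = 1×9089 + 4072
9089 = 2×4072 + 945
4072 = 4×945 + 292
945 = 3×292 + 69
292 = 4×69 + 16
69 = 4×16 + 5
16 = 3×5 + 1
5 = 5×1 + 0
gcd = 1, so a unique solution mod 237843 exists.
Back-substitute for the Bézout coefficients:
1 = 16 − 3·5
1 = −3·69 + 13·16
1 = 13·292 − 55·69
1 = −55·945 + 178·292
1 = 178·4072 − 767·945
1 = −767·9089 + 1712·4072
1 = 1712·13161 − 2479·9089
1 = −2479·74894 + 14107·13161
1 = 14107·237843 − 44800·74894
So 74894·(-44800) ≡ 1 (mod 237843), giving 74894⁻¹ ≡ 193043.
x ≡ 74894⁻¹·91151 ≡ 193043·91151 ≡ 199510 (mod 237843).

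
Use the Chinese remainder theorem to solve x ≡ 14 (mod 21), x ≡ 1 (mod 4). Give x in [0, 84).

77

Write x = 14 + 21·k. Then 21·k ≡ 1 − 14 ≡ 3 (mod 4).
Need 21⁻¹ mod 4. Extended Euclid on (4, 1):
4 = 4×1 + 0
21⁻¹ ≡ 1 (mod 4), so k ≡ 1·3 ≡ 3 (mod 4).
x = 14 + 21·3 = 77.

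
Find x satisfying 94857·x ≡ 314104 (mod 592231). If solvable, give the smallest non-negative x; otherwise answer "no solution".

First find gcd(94857, 592231):
592231 = 6·94857 + 23089
94857 = 4·23089 + 2501
23089 = 9·2501 + 580
2501 = 4·580 + 181
580 = 3·181 + 37
181 = 4·37 + 33
37 = 1·33 + 4
33 = 8·4 + 1
4 = 4·1 + 0
gcd = 1, so a unique solution mod 592231 exists.
Back-substitute for the Bézout coefficients:
1 = 33 − 8·4
1 = −8·37 + 9·33
1 = 9·181 − 44·37
1 = −44·580 + 141·181
1 = 141·2501 − 608·580
1 = −608·23089 + 5613·2501
1 = 5613·94857 − 23060·23089
1 = −23060·592231 + 143973·94857
So 94857·(143973) ≡ 1 (mod 592231), giving 94857⁻¹ ≡ 143973.
x ≡ 94857⁻¹·314104 ≡ 143973·314104 ≡ 328263 (mod 592231).

328263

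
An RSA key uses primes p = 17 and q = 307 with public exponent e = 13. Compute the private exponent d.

φ(n) = (p−1)(q−1) = 16·306 = 4896.
Need d with 13·d ≡ 1 (mod 4896). Apply the extended Euclidean algorithm:
4896 = 376·13 + 8
13 = 1·8 + 5
8 = 1·5 + 3
5 = 1·3 + 2
3 = 1·2 + 1
2 = 2·1 + 0
Back-substitute:
1 = 3 − 2
1 = −5 + 2·3
1 = 2·8 − 3·5
1 = −3·13 + 5·8
1 = 5·4896 − 1883·13
So 13·(-1883) ≡ 1 (mod 4896), hence d ≡ -1883 ≡ 3013 (mod 4896).

3013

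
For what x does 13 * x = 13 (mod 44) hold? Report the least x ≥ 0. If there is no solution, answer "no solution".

1

First find gcd(13, 44):
44 = 3*13 + 5
13 = 2*5 + 3
5 = 1*3 + 2
3 = 1*2 + 1
2 = 2*1 + 0
gcd = 1, so a unique solution mod 44 exists.
Back-substitute for the Bézout coefficients:
1 = 3 − 2
1 = −5 + 2·3
1 = 2·13 − 5·5
1 = −5·44 + 17·13
So 13·(17) ≡ 1 (mod 44), giving 13⁻¹ ≡ 17.
x ≡ 13⁻¹·13 ≡ 17·13 ≡ 1 (mod 44).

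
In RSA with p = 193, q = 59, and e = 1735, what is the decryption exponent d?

10231

φ(n) = (p−1)(q−1) = 192·58 = 11136.
Need d with 1735·d ≡ 1 (mod 11136). Apply the extended Euclidean algorithm:
11136 = 6×1735 + 726
1735 = 2×726 + 283
726 = 2×283 + 160
283 = 1×160 + 123
160 = 1×123 + 37
123 = 3×37 + 12
37 = 3×12 + 1
12 = 12×1 + 0
Back-substitute:
1 = 37 − 3·12
1 = −3·123 + 10·37
1 = 10·160 − 13·123
1 = −13·283 + 23·160
1 = 23·726 − 59·283
1 = −59·1735 + 141·726
1 = 141·11136 − 905·1735
So 1735·(-905) ≡ 1 (mod 11136), hence d ≡ -905 ≡ 10231 (mod 11136).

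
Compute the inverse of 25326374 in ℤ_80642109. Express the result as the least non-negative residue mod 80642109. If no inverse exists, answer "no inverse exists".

Run Euclid on (80642109, 25326374):
80642109 = 3*25326374 + 4662987
25326374 = 5*4662987 + 2011439
4662987 = 2*2011439 + 640109
2011439 = 3*640109 + 91112
640109 = 7*91112 + 2325
91112 = 39*2325 + 437
2325 = 5*437 + 140
437 = 3*140 + 17
140 = 8*17 + 4
17 = 4*4 + 1
4 = 4*1 + 0
gcd = 1, so the inverse exists. Back-substitute:
1 = 17 − 4·4
1 = −4·140 + 33·17
1 = 33·437 − 103·140
1 = −103·2325 + 548·437
1 = 548·91112 − 21475·2325
1 = −21475·640109 + 150873·91112
1 = 150873·2011439 − 474094·640109
1 = −474094·4662987 + 1099061·2011439
1 = 1099061·25326374 − 5969399·4662987
1 = −5969399·80642109 + 19007258·25326374
So 25326374·19007258 ≡ 1 (mod 80642109).

19007258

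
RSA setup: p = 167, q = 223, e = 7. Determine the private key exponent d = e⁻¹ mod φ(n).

26323

φ(n) = (p−1)(q−1) = 166·222 = 36852.
Need d with 7·d ≡ 1 (mod 36852). Apply the extended Euclidean algorithm:
36852 = 5264*7 + 4
7 = 1*4 + 3
4 = 1*3 + 1
3 = 3*1 + 0
Back-substitute:
1 = 4 − 3
1 = −7 + 2·4
1 = 2·36852 − 10529·7
So 7·(-10529) ≡ 1 (mod 36852), hence d ≡ -10529 ≡ 26323 (mod 36852).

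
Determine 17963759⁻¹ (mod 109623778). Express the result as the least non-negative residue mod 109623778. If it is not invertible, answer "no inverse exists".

no inverse exists

Euclidean algorithm on 109623778, 17963759:
109623778 = 6·17963759 + 1841224
17963759 = 9·1841224 + 1392743
1841224 = 1·1392743 + 448481
1392743 = 3·448481 + 47300
448481 = 9·47300 + 22781
47300 = 2·22781 + 1738
22781 = 13·1738 + 187
1738 = 9·187 + 55
187 = 3·55 + 22
55 = 2·22 + 11
22 = 2·11 + 0
gcd(17963759, 109623778) = 11 ≠ 1, so 17963759 has no multiplicative inverse modulo 109623778.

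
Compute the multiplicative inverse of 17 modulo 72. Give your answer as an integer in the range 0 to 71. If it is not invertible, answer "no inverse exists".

Apply the Euclidean algorithm to 72 and 17:
72 = 4·17 + 4
17 = 4·4 + 1
4 = 4·1 + 0
Since gcd(17, 72) = 1, back-substitute to write 1 as a combination:
1 = 17 − 4·4
1 = −4·72 + 17·17
So 17·17 ≡ 1 (mod 72).

17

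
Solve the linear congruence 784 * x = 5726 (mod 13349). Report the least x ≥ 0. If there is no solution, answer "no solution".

First find gcd(784, 13349):
13349 = 17*784 + 21
784 = 37*21 + 7
21 = 3*7 + 0
gcd = 7 and 7 | 5726, so solutions exist. Divide through by 7: 112x ≡ 818 (mod 1907).
Now find 112⁻¹ mod 1907:
1907 = 17*112 + 3
112 = 37*3 + 1
3 = 3*1 + 0
Back-substitute:
1 = 112 − 37·3
1 = −37·1907 + 630·112
So 112⁻¹ ≡ 630 (mod 1907).
Then x ≡ 630·818 ≡ 450 (mod 1907); the smallest non-negative solution is x = 450.

450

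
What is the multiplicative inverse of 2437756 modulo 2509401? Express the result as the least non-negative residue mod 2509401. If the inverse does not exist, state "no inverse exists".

Apply the Euclidean algorithm to 2509401 and 2437756:
2509401 = 1×2437756 + 71645
2437756 = 34×71645 + 1826
71645 = 39×1826 + 431
1826 = 4×431 + 102
431 = 4×102 + 23
102 = 4×23 + 10
23 = 2×10 + 3
10 = 3×3 + 1
3 = 3×1 + 0
Since gcd(2437756, 2509401) = 1, back-substitute to write 1 as a combination:
1 = 10 − 3·3
1 = −3·23 + 7·10
1 = 7·102 − 31·23
1 = −31·431 + 131·102
1 = 131·1826 − 555·431
1 = −555·71645 + 21776·1826
1 = 21776·2437756 − 740939·71645
1 = −740939·2509401 + 762715·2437756
So 2437756·762715 ≡ 1 (mod 2509401).

762715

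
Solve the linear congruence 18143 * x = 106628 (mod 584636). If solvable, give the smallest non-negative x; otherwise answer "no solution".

522740

First find gcd(18143, 584636):
584636 = 32·18143 + 4060
18143 = 4·4060 + 1903
4060 = 2·1903 + 254
1903 = 7·254 + 125
254 = 2·125 + 4
125 = 31·4 + 1
4 = 4·1 + 0
gcd = 1, so a unique solution mod 584636 exists.
Back-substitute for the Bézout coefficients:
1 = 125 − 31·4
1 = −31·254 + 63·125
1 = 63·1903 − 472·254
1 = −472·4060 + 1007·1903
1 = 1007·18143 − 4500·4060
1 = −4500·584636 + 145007·18143
So 18143·(145007) ≡ 1 (mod 584636), giving 18143⁻¹ ≡ 145007.
x ≡ 18143⁻¹·106628 ≡ 145007·106628 ≡ 522740 (mod 584636).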